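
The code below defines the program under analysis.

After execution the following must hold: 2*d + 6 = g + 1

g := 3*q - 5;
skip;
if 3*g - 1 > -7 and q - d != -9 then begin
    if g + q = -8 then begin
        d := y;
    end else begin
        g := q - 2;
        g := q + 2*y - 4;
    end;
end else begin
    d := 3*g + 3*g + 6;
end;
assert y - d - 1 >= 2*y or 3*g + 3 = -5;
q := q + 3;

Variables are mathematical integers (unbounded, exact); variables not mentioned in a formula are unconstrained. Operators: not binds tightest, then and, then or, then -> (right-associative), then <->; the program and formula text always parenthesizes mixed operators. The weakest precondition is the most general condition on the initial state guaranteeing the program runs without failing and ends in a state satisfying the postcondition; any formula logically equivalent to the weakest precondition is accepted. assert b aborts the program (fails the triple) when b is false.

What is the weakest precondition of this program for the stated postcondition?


Working backward. After the program, the postcondition 2*d + 6 = g + 1 must hold; in canonical form it is 2*d = g - 5.
Before q := q + 3: 2*d = g - 5
Before assert y - d - 1 >= 2*y or 3*g + 3 = -5: (d + y <= -1 or 3*g = -8) and 2*d = g - 5
Then branch requires (g + q = -8 -> ((2*y <= -1 or 3*g = -8) and 2*y = g - 5)) and ((not (g + q = -8)) -> ((d + y <= -1 or 3*q + 6*y = 4) and 2*d = q + 2*y - 9)); else branch requires (6*g + y <= -7 or 3*g = -8) and 11*g = -17.
Before the if: ((3*g > -6 and q != d - 9) -> ((g + q = -8 -> ((2*y <= -1 or 3*g = -8) and 2*y = g - 5)) and ((not (g + q = -8)) -> ((d + y <= -1 or 3*q + 6*y = 4) and 2*d = q + 2*y - 9)))) and ((not (3*g > -6 and q != d - 9)) -> ((6*g + y <= -7 or 3*g = -8) and 11*g = -17))
Before skip: ((3*g > -6 and q != d - 9) -> ((g + q = -8 -> ((2*y <= -1 or 3*g = -8) and 2*y = g - 5)) and ((not (g + q = -8)) -> ((d + y <= -1 or 3*q + 6*y = 4) and 2*d = q + 2*y - 9)))) and ((not (3*g > -6 and q != d - 9)) -> ((6*g + y <= -7 or 3*g = -8) and 11*g = -17))
Before g := 3*q - 5: ((9*q > 9 and q != d - 9) -> ((4*q = -3 -> ((2*y <= -1 or 9*q = 7) and 2*y = 3*q - 10)) and ((not (4*q = -3)) -> ((d + y <= -1 or 3*q + 6*y = 4) and 2*d = q + 2*y - 9)))) and ((not (9*q > 9 and q != d - 9)) -> ((18*q + y <= 23 or 9*q = 7) and 33*q = 38))
Answer: WP = ((9*q > 9 and q != d - 9) -> ((4*q = -3 -> ((2*y <= -1 or 9*q = 7) and 2*y = 3*q - 10)) and ((not (4*q = -3)) -> ((d + y <= -1 or 3*q + 6*y = 4) and 2*d = q + 2*y - 9)))) and ((not (9*q > 9 and q != d - 9)) -> ((18*q + y <= 23 or 9*q = 7) and 33*q = 38))


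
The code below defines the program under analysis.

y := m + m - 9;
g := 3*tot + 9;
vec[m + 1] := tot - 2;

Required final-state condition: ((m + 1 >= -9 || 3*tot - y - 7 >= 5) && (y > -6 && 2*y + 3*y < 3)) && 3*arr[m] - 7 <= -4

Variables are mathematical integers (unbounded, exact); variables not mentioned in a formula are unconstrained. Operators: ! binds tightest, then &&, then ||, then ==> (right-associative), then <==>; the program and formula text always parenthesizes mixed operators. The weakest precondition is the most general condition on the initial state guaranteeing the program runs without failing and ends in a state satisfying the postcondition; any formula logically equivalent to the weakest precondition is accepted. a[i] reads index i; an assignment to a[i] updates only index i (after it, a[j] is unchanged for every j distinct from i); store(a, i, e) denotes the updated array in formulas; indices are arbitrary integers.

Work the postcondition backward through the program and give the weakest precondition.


Working backward. After the program, the postcondition ((m + 1 >= -9 || 3*tot - y - 7 >= 5) && (y > -6 && 2*y + 3*y < 3)) && 3*arr[m] - 7 <= -4 must hold; in canonical form it is (m >= -10 || 3*tot >= y + 12) && y > -6 && 5*y < 3 && 3*arr[m] <= 3.
Before vec[m + 1] := tot - 2: (m >= -10 || 3*tot >= y + 12) && y > -6 && 5*y < 3 && 3*arr[m] <= 3
Before g := 3*tot + 9: (m >= -10 || 3*tot >= y + 12) && y > -6 && 5*y < 3 && 3*arr[m] <= 3
Before y := m + m - 9: (m >= -10 || 3*tot >= 2*m + 3) && 2*m > 3 && 10*m < 48 && 3*arr[m] <= 3
Answer: WP = (m >= -10 || 3*tot >= 2*m + 3) && 2*m > 3 && 10*m < 48 && 3*arr[m] <= 3


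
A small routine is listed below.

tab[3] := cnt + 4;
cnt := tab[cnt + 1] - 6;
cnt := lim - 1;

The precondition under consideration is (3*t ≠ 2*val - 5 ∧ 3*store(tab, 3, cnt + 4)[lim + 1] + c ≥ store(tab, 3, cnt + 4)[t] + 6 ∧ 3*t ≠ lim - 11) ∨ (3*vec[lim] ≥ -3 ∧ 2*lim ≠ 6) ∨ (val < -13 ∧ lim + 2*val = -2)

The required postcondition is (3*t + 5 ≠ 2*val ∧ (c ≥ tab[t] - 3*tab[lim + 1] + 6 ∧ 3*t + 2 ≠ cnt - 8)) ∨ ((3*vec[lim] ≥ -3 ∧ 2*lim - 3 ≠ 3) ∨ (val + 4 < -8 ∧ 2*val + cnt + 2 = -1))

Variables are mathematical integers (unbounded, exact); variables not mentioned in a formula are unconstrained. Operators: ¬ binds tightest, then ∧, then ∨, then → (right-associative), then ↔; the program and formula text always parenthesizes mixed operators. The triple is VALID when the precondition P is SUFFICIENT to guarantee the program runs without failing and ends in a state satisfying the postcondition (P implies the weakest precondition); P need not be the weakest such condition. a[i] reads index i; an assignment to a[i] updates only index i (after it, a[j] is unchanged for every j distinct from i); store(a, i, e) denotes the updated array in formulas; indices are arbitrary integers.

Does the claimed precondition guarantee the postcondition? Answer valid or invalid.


Working backward. After the program, the postcondition (3*t + 5 ≠ 2*val ∧ (c ≥ tab[t] - 3*tab[lim + 1] + 6 ∧ 3*t + 2 ≠ cnt - 8)) ∨ ((3*vec[lim] ≥ -3 ∧ 2*lim - 3 ≠ 3) ∨ (val + 4 < -8 ∧ 2*val + cnt + 2 = -1)) must hold; in canonical form it is (3*t ≠ 2*val - 5 ∧ 3*tab[lim + 1] + c ≥ tab[t] + 6 ∧ 3*t ≠ cnt - 10) ∨ (3*vec[lim] ≥ -3 ∧ 2*lim ≠ 6) ∨ (val < -12 ∧ cnt + 2*val = -3).
Before cnt := lim - 1: (3*t ≠ 2*val - 5 ∧ 3*tab[lim + 1] + c ≥ tab[t] + 6 ∧ 3*t ≠ lim - 11) ∨ (3*vec[lim] ≥ -3 ∧ 2*lim ≠ 6) ∨ (val < -12 ∧ lim + 2*val = -2)
Before cnt := tab[cnt + 1] - 6: (3*t ≠ 2*val - 5 ∧ 3*tab[lim + 1] + c ≥ tab[t] + 6 ∧ 3*t ≠ lim - 11) ∨ (3*vec[lim] ≥ -3 ∧ 2*lim ≠ 6) ∨ (val < -12 ∧ lim + 2*val = -2)
Before tab[3] := cnt + 4: (3*t ≠ 2*val - 5 ∧ 3*store(tab, 3, cnt + 4)[lim + 1] + c ≥ store(tab, 3, cnt + 4)[t] + 6 ∧ 3*t ≠ lim - 11) ∨ (3*vec[lim] ≥ -3 ∧ 2*lim ≠ 6) ∨ (val < -12 ∧ lim + 2*val = -2)
The weakest precondition is (3*t ≠ 2*val - 5 ∧ 3*store(tab, 3, cnt + 4)[lim + 1] + c ≥ store(tab, 3, cnt + 4)[t] + 6 ∧ 3*t ≠ lim - 11) ∨ (3*vec[lim] ≥ -3 ∧ 2*lim ≠ 6) ∨ (val < -12 ∧ lim + 2*val = -2).
Check whether (3*t ≠ 2*val - 5 ∧ 3*store(tab, 3, cnt + 4)[lim + 1] + c ≥ store(tab, 3, cnt + 4)[t] + 6 ∧ 3*t ≠ lim - 11) ∨ (3*vec[lim] ≥ -3 ∧ 2*lim ≠ 6) ∨ (val < -13 ∧ lim + 2*val = -2) implies it.
Every state satisfying the precondition satisfies the weakest precondition: the implication holds.
Answer: valid


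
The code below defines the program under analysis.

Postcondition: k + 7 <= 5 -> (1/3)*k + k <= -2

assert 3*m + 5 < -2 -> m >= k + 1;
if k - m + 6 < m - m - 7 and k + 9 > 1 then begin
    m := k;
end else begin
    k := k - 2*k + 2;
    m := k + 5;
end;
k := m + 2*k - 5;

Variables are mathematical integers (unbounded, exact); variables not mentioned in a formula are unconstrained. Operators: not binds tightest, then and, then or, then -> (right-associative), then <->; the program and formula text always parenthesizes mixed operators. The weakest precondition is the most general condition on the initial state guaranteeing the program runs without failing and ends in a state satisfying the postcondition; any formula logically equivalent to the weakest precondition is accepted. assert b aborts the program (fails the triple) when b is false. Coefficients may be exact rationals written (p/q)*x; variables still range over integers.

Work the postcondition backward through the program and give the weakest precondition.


Working backward. After the program, the postcondition k + 7 <= 5 -> (1/3)*k + k <= -2 must hold; in canonical form it is k <= -2 -> (4/3)*k <= -2.
Before k := m + 2*k - 5: 2*k + m <= 3 -> (8/3)*k + (4/3)*m <= 14/3
Then branch requires 3*k <= 3 -> 4*k <= 14/3; else branch requires 3*k >= 8 -> 4*k >= 10.
Before the if: ((k < m - 13 and k > -8) -> (3*k <= 3 -> 4*k <= 14/3)) and ((not (k < m - 13 and k > -8)) -> (3*k >= 8 -> 4*k >= 10))
Before assert 3*m + 5 < -2 -> m >= k + 1: (3*m < -7 -> m >= k + 1) and ((k < m - 13 and k > -8) -> (3*k <= 3 -> 4*k <= 14/3)) and ((not (k < m - 13 and k > -8)) -> (3*k >= 8 -> 4*k >= 10))
Answer: WP = (3*m < -7 -> m >= k + 1) and ((k < m - 13 and k > -8) -> (3*k <= 3 -> 4*k <= 14/3)) and ((not (k < m - 13 and k > -8)) -> (3*k >= 8 -> 4*k >= 10))


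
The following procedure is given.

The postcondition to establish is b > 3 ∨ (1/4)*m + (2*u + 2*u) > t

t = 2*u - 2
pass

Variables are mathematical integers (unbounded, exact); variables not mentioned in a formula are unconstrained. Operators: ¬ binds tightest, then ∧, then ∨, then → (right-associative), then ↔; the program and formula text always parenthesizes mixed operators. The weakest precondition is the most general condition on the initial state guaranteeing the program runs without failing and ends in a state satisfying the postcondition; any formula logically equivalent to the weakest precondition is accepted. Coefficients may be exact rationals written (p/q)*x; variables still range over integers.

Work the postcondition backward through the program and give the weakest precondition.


Working backward. After the program, the postcondition b > 3 ∨ (1/4)*m + (2*u + 2*u) > t must hold; in canonical form it is b > 3 ∨ (1/4)*m + 4*u > t.
Before skip: b > 3 ∨ (1/4)*m + 4*u > t
Before t := 2*u - 2: b > 3 ∨ (1/4)*m + 2*u > -2
Answer: WP = b > 3 ∨ (1/4)*m + 2*u > -2


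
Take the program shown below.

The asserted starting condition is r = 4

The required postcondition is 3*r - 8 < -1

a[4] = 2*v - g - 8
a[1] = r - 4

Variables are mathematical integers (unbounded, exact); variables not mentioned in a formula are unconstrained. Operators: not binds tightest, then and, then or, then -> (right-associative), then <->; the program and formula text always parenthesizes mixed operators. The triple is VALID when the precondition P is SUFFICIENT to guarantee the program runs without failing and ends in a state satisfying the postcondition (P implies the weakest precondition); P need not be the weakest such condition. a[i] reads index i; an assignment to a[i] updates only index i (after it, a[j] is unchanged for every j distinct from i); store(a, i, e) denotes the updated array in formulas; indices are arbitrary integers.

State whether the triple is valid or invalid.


Working backward. After the program, the postcondition 3*r - 8 < -1 must hold; in canonical form it is 3*r < 7.
Before a[1] := r - 4: 3*r < 7
Before a[4] := 2*v - g - 8: 3*r < 7
The weakest precondition is 3*r < 7.
Check whether r = 4 implies it.
Countermodel: at the initial state r = 4, the precondition holds but the weakest precondition fails.
Answer: invalid


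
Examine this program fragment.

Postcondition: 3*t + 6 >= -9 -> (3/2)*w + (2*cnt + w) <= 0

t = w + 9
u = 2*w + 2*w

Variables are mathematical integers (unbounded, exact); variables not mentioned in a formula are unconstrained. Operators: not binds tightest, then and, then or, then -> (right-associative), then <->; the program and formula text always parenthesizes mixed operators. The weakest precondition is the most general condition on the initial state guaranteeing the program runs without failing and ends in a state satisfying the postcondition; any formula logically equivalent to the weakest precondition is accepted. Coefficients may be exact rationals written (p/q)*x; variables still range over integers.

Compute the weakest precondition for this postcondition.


Working backward. After the program, the postcondition 3*t + 6 >= -9 -> (3/2)*w + (2*cnt + w) <= 0 must hold; in canonical form it is 3*t >= -15 -> 2*cnt + (5/2)*w <= 0.
Before u := 2*w + 2*w: 3*t >= -15 -> 2*cnt + (5/2)*w <= 0
Before t := w + 9: 3*w >= -42 -> 2*cnt + (5/2)*w <= 0
Answer: WP = 3*w >= -42 -> 2*cnt + (5/2)*w <= 0


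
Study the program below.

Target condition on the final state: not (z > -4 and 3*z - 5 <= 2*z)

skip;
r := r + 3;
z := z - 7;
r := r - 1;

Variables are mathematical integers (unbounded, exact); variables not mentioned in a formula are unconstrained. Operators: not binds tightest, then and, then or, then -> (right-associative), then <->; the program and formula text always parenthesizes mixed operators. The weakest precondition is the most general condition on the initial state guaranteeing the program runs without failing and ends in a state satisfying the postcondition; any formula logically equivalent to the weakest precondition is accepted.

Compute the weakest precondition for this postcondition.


Working backward. After the program, the postcondition not (z > -4 and 3*z - 5 <= 2*z) must hold; in canonical form it is not (z > -4 and z <= 5).
Before r := r - 1: not (z > -4 and z <= 5)
Before z := z - 7: not (z > 3 and z <= 12)
Before r := r + 3: not (z > 3 and z <= 12)
Before skip: not (z > 3 and z <= 12)
Answer: WP = not (z > 3 and z <= 12)


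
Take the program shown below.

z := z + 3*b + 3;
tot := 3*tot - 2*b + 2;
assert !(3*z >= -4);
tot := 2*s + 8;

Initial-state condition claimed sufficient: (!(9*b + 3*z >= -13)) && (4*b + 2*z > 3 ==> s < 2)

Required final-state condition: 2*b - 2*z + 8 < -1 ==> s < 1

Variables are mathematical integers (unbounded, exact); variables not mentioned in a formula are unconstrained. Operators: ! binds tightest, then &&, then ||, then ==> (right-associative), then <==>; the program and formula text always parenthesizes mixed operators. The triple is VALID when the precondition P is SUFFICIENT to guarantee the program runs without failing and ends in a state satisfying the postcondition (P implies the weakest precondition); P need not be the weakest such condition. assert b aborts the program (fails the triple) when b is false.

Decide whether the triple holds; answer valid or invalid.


Working backward. After the program, the postcondition 2*b - 2*z + 8 < -1 ==> s < 1 must hold; in canonical form it is 2*b < 2*z - 9 ==> s < 1.
Before tot := 2*s + 8: 2*b < 2*z - 9 ==> s < 1
Before assert !(3*z >= -4): (!(3*z >= -4)) && (2*b < 2*z - 9 ==> s < 1)
Before tot := 3*tot - 2*b + 2: (!(3*z >= -4)) && (2*b < 2*z - 9 ==> s < 1)
Before z := z + 3*b + 3: (!(9*b + 3*z >= -13)) && (4*b + 2*z > 3 ==> s < 1)
The weakest precondition is (!(9*b + 3*z >= -13)) && (4*b + 2*z > 3 ==> s < 1).
Check whether (!(9*b + 3*z >= -13)) && (4*b + 2*z > 3 ==> s < 2) implies it.
Countermodel: at the initial state b = -7, s = 1, z = 16, the precondition holds but the weakest precondition fails.
Answer: invalid


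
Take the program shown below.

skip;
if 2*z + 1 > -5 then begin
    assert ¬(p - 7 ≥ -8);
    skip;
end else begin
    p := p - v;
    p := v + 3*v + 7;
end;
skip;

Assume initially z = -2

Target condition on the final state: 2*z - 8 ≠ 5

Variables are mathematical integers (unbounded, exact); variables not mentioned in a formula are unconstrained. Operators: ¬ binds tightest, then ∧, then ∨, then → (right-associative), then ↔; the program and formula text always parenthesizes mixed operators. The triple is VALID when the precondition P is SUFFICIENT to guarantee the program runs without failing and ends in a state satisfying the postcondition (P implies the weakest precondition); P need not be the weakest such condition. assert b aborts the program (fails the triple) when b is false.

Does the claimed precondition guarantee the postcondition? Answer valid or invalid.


Working backward. After the program, the postcondition 2*z - 8 ≠ 5 must hold; in canonical form it is 2*z ≠ 13.
Before skip: 2*z ≠ 13
Then branch requires (¬(p ≥ -1)) ∧ 2*z ≠ 13; else branch requires 2*z ≠ 13.
Before the if: (2*z > -6 → ((¬(p ≥ -1)) ∧ 2*z ≠ 13)) ∧ ((¬(2*z > -6)) → 2*z ≠ 13)
Before skip: (2*z > -6 → ((¬(p ≥ -1)) ∧ 2*z ≠ 13)) ∧ ((¬(2*z > -6)) → 2*z ≠ 13)
The weakest precondition is (2*z > -6 → ((¬(p ≥ -1)) ∧ 2*z ≠ 13)) ∧ ((¬(2*z > -6)) → 2*z ≠ 13).
Check whether z = -2 implies it.
Countermodel: at the initial state p = -1, z = -2, the precondition holds but the weakest precondition fails.
Answer: invalid


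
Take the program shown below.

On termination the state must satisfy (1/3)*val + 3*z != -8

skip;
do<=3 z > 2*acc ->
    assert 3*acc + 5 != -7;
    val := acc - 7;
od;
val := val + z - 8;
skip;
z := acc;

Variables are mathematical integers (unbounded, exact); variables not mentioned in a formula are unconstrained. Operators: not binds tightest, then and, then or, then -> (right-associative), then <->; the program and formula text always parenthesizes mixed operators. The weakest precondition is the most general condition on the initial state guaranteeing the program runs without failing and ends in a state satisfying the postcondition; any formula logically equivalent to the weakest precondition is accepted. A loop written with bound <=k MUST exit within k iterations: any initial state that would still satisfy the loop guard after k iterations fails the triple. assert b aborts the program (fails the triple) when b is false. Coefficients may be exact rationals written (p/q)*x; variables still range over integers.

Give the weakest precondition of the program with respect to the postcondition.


Working backward. After the program, (1/3)*val + 3*z != -8 must hold.
Before z := acc: 3*acc + (1/3)*val != -8
Before skip: 3*acc + (1/3)*val != -8
Before val := val + z - 8: 3*acc + (1/3)*val + (1/3)*z != -16/3
Before the loop (bound <=3), unroll the exhaustion recursion (WP_0 = exit-now case; WP_j = one more guarded iteration, up to j = 3):
  WP_0: (not (z > 2*acc)) and 3*acc + (1/3)*val + (1/3)*z != -16/3
  WP_1: (z > 2*acc -> (3*acc != -12 and (not (z > 2*acc)) and (10/3)*acc + (1/3)*z != -3)) and ((not (z > 2*acc)) -> 3*acc + (1/3)*val + (1/3)*z != -16/3)
  WP_2: (z > 2*acc -> (3*acc != -12 and (z > 2*acc -> (3*acc != -12 and (not (z > 2*acc)) and (10/3)*acc + (1/3)*z != -3)) and ((not (z > 2*acc)) -> (10/3)*acc + (1/3)*z != -3))) and ((not (z > 2*acc)) -> 3*acc + (1/3)*val + (1/3)*z != -16/3)
  WP_3: (z > 2*acc -> (3*acc != -12 and (z > 2*acc -> (3*acc != -12 and (z > 2*acc -> (3*acc != -12 and (not (z > 2*acc)) and (10/3)*acc + (1/3)*z != -3)) and ((not (z > 2*acc)) -> (10/3)*acc + (1/3)*z != -3))) and ((not (z > 2*acc)) -> (10/3)*acc + (1/3)*z != -3))) and ((not (z > 2*acc)) -> 3*acc + (1/3)*val + (1/3)*z != -16/3)
So before the loop: (z > 2*acc -> (3*acc != -12 and (z > 2*acc -> (3*acc != -12 and (z > 2*acc -> (3*acc != -12 and (not (z > 2*acc)) and (10/3)*acc + (1/3)*z != -3)) and ((not (z > 2*acc)) -> (10/3)*acc + (1/3)*z != -3))) and ((not (z > 2*acc)) -> (10/3)*acc + (1/3)*z != -3))) and ((not (z > 2*acc)) -> 3*acc + (1/3)*val + (1/3)*z != -16/3)
Before skip: (z > 2*acc -> (3*acc != -12 and (z > 2*acc -> (3*acc != -12 and (z > 2*acc -> (3*acc != -12 and (not (z > 2*acc)) and (10/3)*acc + (1/3)*z != -3)) and ((not (z > 2*acc)) -> (10/3)*acc + (1/3)*z != -3))) and ((not (z > 2*acc)) -> (10/3)*acc + (1/3)*z != -3))) and ((not (z > 2*acc)) -> 3*acc + (1/3)*val + (1/3)*z != -16/3)
Answer: WP = (z > 2*acc -> (3*acc != -12 and (z > 2*acc -> (3*acc != -12 and (z > 2*acc -> (3*acc != -12 and (not (z > 2*acc)) and (10/3)*acc + (1/3)*z != -3)) and ((not (z > 2*acc)) -> (10/3)*acc + (1/3)*z != -3))) and ((not (z > 2*acc)) -> (10/3)*acc + (1/3)*z != -3))) and ((not (z > 2*acc)) -> 3*acc + (1/3)*val + (1/3)*z != -16/3)


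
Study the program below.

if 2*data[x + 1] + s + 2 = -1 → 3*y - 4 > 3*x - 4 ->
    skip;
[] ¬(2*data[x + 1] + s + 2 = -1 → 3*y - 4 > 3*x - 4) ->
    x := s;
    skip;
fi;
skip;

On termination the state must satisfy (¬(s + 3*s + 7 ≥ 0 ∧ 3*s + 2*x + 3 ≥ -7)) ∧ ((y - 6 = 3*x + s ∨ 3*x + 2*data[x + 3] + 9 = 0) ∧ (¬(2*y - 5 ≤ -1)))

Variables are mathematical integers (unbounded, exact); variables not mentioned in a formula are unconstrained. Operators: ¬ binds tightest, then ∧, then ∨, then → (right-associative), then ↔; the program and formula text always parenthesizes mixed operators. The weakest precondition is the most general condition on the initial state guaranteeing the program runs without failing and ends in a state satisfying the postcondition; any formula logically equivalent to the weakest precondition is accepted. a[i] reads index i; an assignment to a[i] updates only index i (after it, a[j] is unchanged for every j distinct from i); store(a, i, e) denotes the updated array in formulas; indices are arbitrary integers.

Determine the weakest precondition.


Working backward. After the program, the postcondition (¬(s + 3*s + 7 ≥ 0 ∧ 3*s + 2*x + 3 ≥ -7)) ∧ ((y - 6 = 3*x + s ∨ 3*x + 2*data[x + 3] + 9 = 0) ∧ (¬(2*y - 5 ≤ -1))) must hold; in canonical form it is (¬(4*s ≥ -7 ∧ 3*s + 2*x ≥ -10)) ∧ (y = s + 3*x + 6 ∨ 2*data[x + 3] + 3*x = -9) ∧ (¬(2*y ≤ 4)).
Before skip: (¬(4*s ≥ -7 ∧ 3*s + 2*x ≥ -10)) ∧ (y = s + 3*x + 6 ∨ 2*data[x + 3] + 3*x = -9) ∧ (¬(2*y ≤ 4))
Then branch requires (¬(4*s ≥ -7 ∧ 3*s + 2*x ≥ -10)) ∧ (y = s + 3*x + 6 ∨ 2*data[x + 3] + 3*x = -9) ∧ (¬(2*y ≤ 4)); else branch requires (¬(4*s ≥ -7 ∧ 5*s ≥ -10)) ∧ (y = 4*s + 6 ∨ 2*data[s + 3] + 3*s = -9) ∧ (¬(2*y ≤ 4)).
Before the if: ((2*data[x + 1] + s = -3 → 3*y > 3*x) → ((¬(4*s ≥ -7 ∧ 3*s + 2*x ≥ -10)) ∧ (y = s + 3*x + 6 ∨ 2*data[x + 3] + 3*x = -9) ∧ (¬(2*y ≤ 4)))) ∧ ((¬(2*data[x + 1] + s = -3 → 3*y > 3*x)) → ((¬(4*s ≥ -7 ∧ 5*s ≥ -10)) ∧ (y = 4*s + 6 ∨ 2*data[s + 3] + 3*s = -9) ∧ (¬(2*y ≤ 4))))
Answer: WP = ((2*data[x + 1] + s = -3 → 3*y > 3*x) → ((¬(4*s ≥ -7 ∧ 3*s + 2*x ≥ -10)) ∧ (y = s + 3*x + 6 ∨ 2*data[x + 3] + 3*x = -9) ∧ (¬(2*y ≤ 4)))) ∧ ((¬(2*data[x + 1] + s = -3 → 3*y > 3*x)) → ((¬(4*s ≥ -7 ∧ 5*s ≥ -10)) ∧ (y = 4*s + 6 ∨ 2*data[s + 3] + 3*s = -9) ∧ (¬(2*y ≤ 4))))


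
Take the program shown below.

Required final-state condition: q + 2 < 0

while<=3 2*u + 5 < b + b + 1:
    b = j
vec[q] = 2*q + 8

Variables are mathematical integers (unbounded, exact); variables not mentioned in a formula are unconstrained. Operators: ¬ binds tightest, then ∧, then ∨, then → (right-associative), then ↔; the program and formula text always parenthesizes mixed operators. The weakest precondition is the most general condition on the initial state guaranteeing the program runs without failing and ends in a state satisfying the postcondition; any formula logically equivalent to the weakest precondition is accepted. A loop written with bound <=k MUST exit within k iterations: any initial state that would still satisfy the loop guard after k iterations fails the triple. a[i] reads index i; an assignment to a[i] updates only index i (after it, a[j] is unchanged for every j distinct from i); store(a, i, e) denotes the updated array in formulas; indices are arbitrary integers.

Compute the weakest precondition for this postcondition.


Working backward. After the program, the postcondition q + 2 < 0 must hold; in canonical form it is q < -2.
Before vec[q] := 2*q + 8: q < -2
Before the loop (bound <=3), unroll the exhaustion recursion (WP_0 = exit-now case; WP_j = one more guarded iteration, up to j = 3):
  WP_0: (¬(2*u < 2*b - 4)) ∧ q < -2
  WP_1: (2*u < 2*b - 4 → ((¬(2*u < 2*j - 4)) ∧ q < -2)) ∧ ((¬(2*u < 2*b - 4)) → q < -2)
  WP_2: (2*u < 2*b - 4 → ((2*u < 2*j - 4 → ((¬(2*u < 2*j - 4)) ∧ q < -2)) ∧ ((¬(2*u < 2*j - 4)) → q < -2))) ∧ ((¬(2*u < 2*b - 4)) → q < -2)
  WP_3: (2*u < 2*b - 4 → ((2*u < 2*j - 4 → ((2*u < 2*j - 4 → ((¬(2*u < 2*j - 4)) ∧ q < -2)) ∧ ((¬(2*u < 2*j - 4)) → q < -2))) ∧ ((¬(2*u < 2*j - 4)) → q < -2))) ∧ ((¬(2*u < 2*b - 4)) → q < -2)
So before the loop: (2*u < 2*b - 4 → ((2*u < 2*j - 4 → ((2*u < 2*j - 4 → ((¬(2*u < 2*j - 4)) ∧ q < -2)) ∧ ((¬(2*u < 2*j - 4)) → q < -2))) ∧ ((¬(2*u < 2*j - 4)) → q < -2))) ∧ ((¬(2*u < 2*b - 4)) → q < -2)
Answer: WP = (2*u < 2*b - 4 → ((2*u < 2*j - 4 → ((2*u < 2*j - 4 → ((¬(2*u < 2*j - 4)) ∧ q < -2)) ∧ ((¬(2*u < 2*j - 4)) → q < -2))) ∧ ((¬(2*u < 2*j - 4)) → q < -2))) ∧ ((¬(2*u < 2*b - 4)) → q < -2)


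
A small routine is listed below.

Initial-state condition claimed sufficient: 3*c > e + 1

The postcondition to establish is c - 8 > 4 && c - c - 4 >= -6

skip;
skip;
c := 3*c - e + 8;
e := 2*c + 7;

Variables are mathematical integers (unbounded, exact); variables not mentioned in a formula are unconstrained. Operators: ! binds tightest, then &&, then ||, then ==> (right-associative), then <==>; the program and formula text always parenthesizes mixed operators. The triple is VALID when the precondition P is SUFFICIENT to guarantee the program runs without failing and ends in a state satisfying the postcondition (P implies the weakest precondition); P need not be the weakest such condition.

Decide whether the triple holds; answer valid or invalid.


Working backward. After the program, the postcondition c - 8 > 4 && c - c - 4 >= -6 must hold; in canonical form it is c > 12.
Before e := 2*c + 7: c > 12
Before c := 3*c - e + 8: 3*c > e + 4
Before skip: 3*c > e + 4
Before skip: 3*c > e + 4
The weakest precondition is 3*c > e + 4.
Check whether 3*c > e + 1 implies it.
Countermodel: at the initial state c = 0, e = -2, the precondition holds but the weakest precondition fails.
Answer: invalid


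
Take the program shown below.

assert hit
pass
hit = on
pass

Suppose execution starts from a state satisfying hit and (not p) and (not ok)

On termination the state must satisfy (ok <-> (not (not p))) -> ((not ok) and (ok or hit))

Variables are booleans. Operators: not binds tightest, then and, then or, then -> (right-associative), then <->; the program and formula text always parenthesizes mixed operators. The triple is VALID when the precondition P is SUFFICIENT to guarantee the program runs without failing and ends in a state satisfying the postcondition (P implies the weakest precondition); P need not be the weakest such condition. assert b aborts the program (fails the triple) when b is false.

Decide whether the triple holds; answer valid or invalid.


Working backward. After the program, the postcondition (ok <-> (not (not p))) -> ((not ok) and (ok or hit)) must hold; in canonical form it is (ok <-> p) -> ((not ok) and (ok or hit)).
Before skip: (ok <-> p) -> ((not ok) and (ok or hit))
Before hit := on: (ok <-> p) -> ((not ok) and (ok or on))
Before skip: (ok <-> p) -> ((not ok) and (ok or on))
Before assert hit: hit and ((ok <-> p) -> ((not ok) and (ok or on)))
The weakest precondition is hit and ((ok <-> p) -> ((not ok) and (ok or on))).
Check whether hit and (not p) and (not ok) implies it.
Countermodel: at the initial state hit = true, ok = false, on = false, p = false, the precondition holds but the weakest precondition fails.
Answer: invalid


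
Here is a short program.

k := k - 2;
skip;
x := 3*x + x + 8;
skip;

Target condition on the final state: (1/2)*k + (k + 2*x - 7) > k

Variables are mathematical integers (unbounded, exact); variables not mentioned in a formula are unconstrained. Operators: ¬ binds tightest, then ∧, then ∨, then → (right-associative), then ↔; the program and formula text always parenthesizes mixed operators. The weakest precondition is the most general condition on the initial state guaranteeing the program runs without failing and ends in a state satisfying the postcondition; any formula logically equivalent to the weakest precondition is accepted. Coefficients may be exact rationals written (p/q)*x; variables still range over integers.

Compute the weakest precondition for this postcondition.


Working backward. After the program, the postcondition (1/2)*k + (k + 2*x - 7) > k must hold; in canonical form it is (1/2)*k + 2*x > 7.
Before skip: (1/2)*k + 2*x > 7
Before x := 3*x + x + 8: (1/2)*k + 8*x > -9
Before skip: (1/2)*k + 8*x > -9
Before k := k - 2: (1/2)*k + 8*x > -8
Answer: WP = (1/2)*k + 8*x > -8


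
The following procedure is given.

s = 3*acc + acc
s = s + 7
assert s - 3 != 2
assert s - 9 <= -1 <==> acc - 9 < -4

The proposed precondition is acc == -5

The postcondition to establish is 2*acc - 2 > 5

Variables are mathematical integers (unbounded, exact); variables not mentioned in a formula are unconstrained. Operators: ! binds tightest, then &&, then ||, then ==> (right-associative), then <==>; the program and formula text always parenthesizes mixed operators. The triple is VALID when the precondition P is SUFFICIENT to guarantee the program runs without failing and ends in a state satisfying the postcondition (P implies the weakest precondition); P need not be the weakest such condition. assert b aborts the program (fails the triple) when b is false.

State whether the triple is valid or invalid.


Working backward. After the program, the postcondition 2*acc - 2 > 5 must hold; in canonical form it is 2*acc > 7.
Before assert s - 9 <= -1 <==> acc - 9 < -4: (s <= 8 <==> acc < 5) && 2*acc > 7
Before assert s - 3 != 2: s != 5 && (s <= 8 <==> acc < 5) && 2*acc > 7
Before s := s + 7: s != -2 && (s <= 1 <==> acc < 5) && 2*acc > 7
Before s := 3*acc + acc: 4*acc != -2 && (4*acc <= 1 <==> acc < 5) && 2*acc > 7
The weakest precondition is 4*acc != -2 && (4*acc <= 1 <==> acc < 5) && 2*acc > 7.
Check whether acc == -5 implies it.
Countermodel: at the initial state acc = -5, the precondition holds but the weakest precondition fails.
Answer: invalid


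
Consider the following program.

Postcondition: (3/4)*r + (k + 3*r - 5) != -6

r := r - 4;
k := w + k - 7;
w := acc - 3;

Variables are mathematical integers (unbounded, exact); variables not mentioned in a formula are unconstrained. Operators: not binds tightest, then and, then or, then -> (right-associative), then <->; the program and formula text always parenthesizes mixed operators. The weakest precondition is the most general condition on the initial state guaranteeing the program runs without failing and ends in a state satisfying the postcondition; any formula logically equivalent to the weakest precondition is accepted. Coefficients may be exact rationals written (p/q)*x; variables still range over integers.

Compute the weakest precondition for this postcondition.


Working backward. After the program, the postcondition (3/4)*r + (k + 3*r - 5) != -6 must hold; in canonical form it is k + (15/4)*r != -1.
Before w := acc - 3: k + (15/4)*r != -1
Before k := w + k - 7: k + (15/4)*r + w != 6
Before r := r - 4: k + (15/4)*r + w != 21
Answer: WP = k + (15/4)*r + w != 21


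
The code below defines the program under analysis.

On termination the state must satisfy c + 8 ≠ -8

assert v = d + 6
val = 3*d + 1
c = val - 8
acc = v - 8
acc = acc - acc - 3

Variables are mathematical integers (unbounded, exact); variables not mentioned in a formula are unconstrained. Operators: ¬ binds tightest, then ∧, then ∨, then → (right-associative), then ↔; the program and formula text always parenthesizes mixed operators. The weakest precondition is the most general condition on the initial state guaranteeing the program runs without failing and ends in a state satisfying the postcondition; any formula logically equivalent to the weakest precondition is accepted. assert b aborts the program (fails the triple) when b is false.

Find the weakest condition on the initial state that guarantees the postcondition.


Working backward. After the program, the postcondition c + 8 ≠ -8 must hold; in canonical form it is c ≠ -16.
Before acc := acc - acc - 3: c ≠ -16
Before acc := v - 8: c ≠ -16
Before c := val - 8: val ≠ -8
Before val := 3*d + 1: 3*d ≠ -9
Before assert v = d + 6: v = d + 6 ∧ 3*d ≠ -9
Answer: WP = v = d + 6 ∧ 3*d ≠ -9


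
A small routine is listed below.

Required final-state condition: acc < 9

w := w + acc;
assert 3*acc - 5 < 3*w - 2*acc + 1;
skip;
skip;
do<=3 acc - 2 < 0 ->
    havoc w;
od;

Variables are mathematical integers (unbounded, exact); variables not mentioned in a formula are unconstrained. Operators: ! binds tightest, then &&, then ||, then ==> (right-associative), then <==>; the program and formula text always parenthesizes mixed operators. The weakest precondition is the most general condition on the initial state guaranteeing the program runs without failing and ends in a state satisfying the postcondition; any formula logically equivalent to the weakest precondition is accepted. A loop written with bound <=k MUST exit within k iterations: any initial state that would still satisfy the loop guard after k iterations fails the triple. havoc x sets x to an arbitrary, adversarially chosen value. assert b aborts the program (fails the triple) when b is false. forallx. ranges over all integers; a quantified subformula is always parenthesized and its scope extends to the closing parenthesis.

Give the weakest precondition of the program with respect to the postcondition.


Working backward. After the program, acc < 9 must hold.
Before the loop (bound <=3), unroll the exhaustion recursion (WP_0 = exit-now case; WP_j = one more guarded iteration, up to j = 3):
  WP_0: (!(acc < 2)) && acc < 9
  WP_1: (acc < 2 ==> ((!(acc < 2)) && acc < 9)) && ((!(acc < 2)) ==> acc < 9)
  WP_2: (acc < 2 ==> ((acc < 2 ==> ((!(acc < 2)) && acc < 9)) && ((!(acc < 2)) ==> acc < 9))) && ((!(acc < 2)) ==> acc < 9)
  WP_3: (acc < 2 ==> ((acc < 2 ==> ((acc < 2 ==> ((!(acc < 2)) && acc < 9)) && ((!(acc < 2)) ==> acc < 9))) && ((!(acc < 2)) ==> acc < 9))) && ((!(acc < 2)) ==> acc < 9)
So before the loop: (acc < 2 ==> ((acc < 2 ==> ((acc < 2 ==> ((!(acc < 2)) && acc < 9)) && ((!(acc < 2)) ==> acc < 9))) && ((!(acc < 2)) ==> acc < 9))) && ((!(acc < 2)) ==> acc < 9)
Before skip: (acc < 2 ==> ((acc < 2 ==> ((acc < 2 ==> ((!(acc < 2)) && acc < 9)) && ((!(acc < 2)) ==> acc < 9))) && ((!(acc < 2)) ==> acc < 9))) && ((!(acc < 2)) ==> acc < 9)
Before skip: (acc < 2 ==> ((acc < 2 ==> ((acc < 2 ==> ((!(acc < 2)) && acc < 9)) && ((!(acc < 2)) ==> acc < 9))) && ((!(acc < 2)) ==> acc < 9))) && ((!(acc < 2)) ==> acc < 9)
Before assert 3*acc - 5 < 3*w - 2*acc + 1: 5*acc < 3*w + 6 && (acc < 2 ==> ((acc < 2 ==> ((acc < 2 ==> ((!(acc < 2)) && acc < 9)) && ((!(acc < 2)) ==> acc < 9))) && ((!(acc < 2)) ==> acc < 9))) && ((!(acc < 2)) ==> acc < 9)
Before w := w + acc: 2*acc < 3*w + 6 && (acc < 2 ==> ((acc < 2 ==> ((acc < 2 ==> ((!(acc < 2)) && acc < 9)) && ((!(acc < 2)) ==> acc < 9))) && ((!(acc < 2)) ==> acc < 9))) && ((!(acc < 2)) ==> acc < 9)
Answer: WP = 2*acc < 3*w + 6 && (acc < 2 ==> ((acc < 2 ==> ((acc < 2 ==> ((!(acc < 2)) && acc < 9)) && ((!(acc < 2)) ==> acc < 9))) && ((!(acc < 2)) ==> acc < 9))) && ((!(acc < 2)) ==> acc < 9)


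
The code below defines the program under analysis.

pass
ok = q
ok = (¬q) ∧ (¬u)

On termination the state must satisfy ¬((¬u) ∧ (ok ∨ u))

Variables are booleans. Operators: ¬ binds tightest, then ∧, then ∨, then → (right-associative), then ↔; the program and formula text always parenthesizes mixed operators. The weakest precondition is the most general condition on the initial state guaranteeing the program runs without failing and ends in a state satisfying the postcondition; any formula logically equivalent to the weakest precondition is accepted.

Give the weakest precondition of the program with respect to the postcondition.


Working backward. After the program, ¬((¬u) ∧ (ok ∨ u)) must hold.
Before ok := (¬q) ∧ (¬u): ¬((¬u) ∧ (((¬q) ∧ (¬u)) ∨ u))
Before ok := q: ¬((¬u) ∧ (((¬q) ∧ (¬u)) ∨ u))
Before skip: ¬((¬u) ∧ (((¬q) ∧ (¬u)) ∨ u))
Answer: WP = ¬((¬u) ∧ (((¬q) ∧ (¬u)) ∨ u))


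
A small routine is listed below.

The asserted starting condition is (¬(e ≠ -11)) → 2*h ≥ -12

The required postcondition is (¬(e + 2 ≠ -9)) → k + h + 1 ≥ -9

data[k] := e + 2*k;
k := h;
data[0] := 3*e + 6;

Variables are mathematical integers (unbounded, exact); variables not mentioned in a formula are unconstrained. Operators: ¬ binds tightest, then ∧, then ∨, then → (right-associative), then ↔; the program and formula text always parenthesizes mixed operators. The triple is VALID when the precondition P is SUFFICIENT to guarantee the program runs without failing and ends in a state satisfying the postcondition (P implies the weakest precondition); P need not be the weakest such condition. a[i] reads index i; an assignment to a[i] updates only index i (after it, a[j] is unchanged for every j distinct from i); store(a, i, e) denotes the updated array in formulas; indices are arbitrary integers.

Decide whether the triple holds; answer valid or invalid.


Working backward. After the program, the postcondition (¬(e + 2 ≠ -9)) → k + h + 1 ≥ -9 must hold; in canonical form it is (¬(e ≠ -11)) → h + k ≥ -10.
Before data[0] := 3*e + 6: (¬(e ≠ -11)) → h + k ≥ -10
Before k := h: (¬(e ≠ -11)) → 2*h ≥ -10
Before data[k] := e + 2*k: (¬(e ≠ -11)) → 2*h ≥ -10
The weakest precondition is (¬(e ≠ -11)) → 2*h ≥ -10.
Check whether (¬(e ≠ -11)) → 2*h ≥ -12 implies it.
Countermodel: at the initial state e = -11, h = -6, the precondition holds but the weakest precondition fails.
Answer: invalid


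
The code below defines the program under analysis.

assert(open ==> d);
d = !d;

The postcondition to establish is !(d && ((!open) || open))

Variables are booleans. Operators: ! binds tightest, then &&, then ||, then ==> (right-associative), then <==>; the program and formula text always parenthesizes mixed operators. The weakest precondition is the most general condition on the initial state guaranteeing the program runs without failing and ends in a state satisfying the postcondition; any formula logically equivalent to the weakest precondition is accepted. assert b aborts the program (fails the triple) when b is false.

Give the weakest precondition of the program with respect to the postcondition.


Working backward. After the program, the postcondition !(d && ((!open) || open)) must hold; in canonical form it is !d.
Before d := !d: d
Before assert open ==> d: (open ==> d) && d
Answer: WP = (open ==> d) && d


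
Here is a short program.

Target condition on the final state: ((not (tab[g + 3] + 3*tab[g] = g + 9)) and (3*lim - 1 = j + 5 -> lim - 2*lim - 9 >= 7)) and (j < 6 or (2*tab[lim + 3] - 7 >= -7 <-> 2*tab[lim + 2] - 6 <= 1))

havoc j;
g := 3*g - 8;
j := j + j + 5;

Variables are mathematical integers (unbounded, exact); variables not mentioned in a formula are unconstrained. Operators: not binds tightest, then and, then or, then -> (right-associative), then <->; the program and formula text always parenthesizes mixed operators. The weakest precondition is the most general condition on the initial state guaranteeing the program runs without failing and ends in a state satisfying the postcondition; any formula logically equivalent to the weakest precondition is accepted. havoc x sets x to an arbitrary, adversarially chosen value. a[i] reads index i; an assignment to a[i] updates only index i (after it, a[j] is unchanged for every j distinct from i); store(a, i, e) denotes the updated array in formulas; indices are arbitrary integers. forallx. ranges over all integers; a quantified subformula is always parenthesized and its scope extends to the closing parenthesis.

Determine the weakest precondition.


Working backward. After the program, the postcondition ((not (tab[g + 3] + 3*tab[g] = g + 9)) and (3*lim - 1 = j + 5 -> lim - 2*lim - 9 >= 7)) and (j < 6 or (2*tab[lim + 3] - 7 >= -7 <-> 2*tab[lim + 2] - 6 <= 1)) must hold; in canonical form it is (not (tab[g + 3] + 3*tab[g] = g + 9)) and (3*lim = j + 6 -> lim <= -16) and (j < 6 or (2*tab[lim + 3] >= 0 <-> 2*tab[lim + 2] <= 7)).
Before j := j + j + 5: (not (tab[g + 3] + 3*tab[g] = g + 9)) and (3*lim = 2*j + 11 -> lim <= -16) and (2*j < 1 or (2*tab[lim + 3] >= 0 <-> 2*tab[lim + 2] <= 7))
Before g := 3*g - 8: (not (tab[3*g - 5] + 3*tab[3*g - 8] = 3*g + 1)) and (3*lim = 2*j + 11 -> lim <= -16) and (2*j < 1 or (2*tab[lim + 3] >= 0 <-> 2*tab[lim + 2] <= 7))
Before havoc j: forall j_1. ((not (tab[3*g - 5] + 3*tab[3*g - 8] = 3*g + 1)) and (3*lim = 2*j_1 + 11 -> lim <= -16) and (2*j_1 < 1 or (2*tab[lim + 3] >= 0 <-> 2*tab[lim + 2] <= 7)))
Answer: WP = forall j_1. ((not (tab[3*g - 5] + 3*tab[3*g - 8] = 3*g + 1)) and (3*lim = 2*j_1 + 11 -> lim <= -16) and (2*j_1 < 1 or (2*tab[lim + 3] >= 0 <-> 2*tab[lim + 2] <= 7)))
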